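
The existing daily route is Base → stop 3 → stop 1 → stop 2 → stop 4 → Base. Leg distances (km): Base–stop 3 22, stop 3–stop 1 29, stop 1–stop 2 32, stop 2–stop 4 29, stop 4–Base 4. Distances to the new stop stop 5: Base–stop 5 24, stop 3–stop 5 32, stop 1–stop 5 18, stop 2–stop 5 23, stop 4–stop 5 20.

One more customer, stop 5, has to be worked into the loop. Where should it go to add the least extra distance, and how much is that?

Minimum extra distance: 9 km, inserting stop 5 between stop 1 and stop 2.

Insertion cost between consecutive stops i–j is d(i,stop 5) + d(stop 5,j) − d(i,j):
  between Base and stop 3: 24 + 32 − 22 = 34
  between stop 3 and stop 1: 32 + 18 − 29 = 21
  between stop 1 and stop 2: 18 + 23 − 32 = 9
  between stop 2 and stop 4: 23 + 20 − 29 = 14
  between stop 4 and Base: 20 + 24 − 4 = 40
Cheapest insertion is between stop 1 and stop 2, adding 9.
New total = 116 + 9 = 125.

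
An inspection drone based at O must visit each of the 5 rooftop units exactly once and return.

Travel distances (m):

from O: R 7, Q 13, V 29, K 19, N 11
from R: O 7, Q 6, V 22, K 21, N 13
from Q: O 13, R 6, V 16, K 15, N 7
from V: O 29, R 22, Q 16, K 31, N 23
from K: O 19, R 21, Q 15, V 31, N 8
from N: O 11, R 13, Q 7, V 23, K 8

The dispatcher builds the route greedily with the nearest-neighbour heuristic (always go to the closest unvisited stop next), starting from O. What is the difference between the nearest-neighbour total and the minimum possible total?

9 m longer than the optimal tour.

From O: R=7, N=11, Q=13, K=19, V=29 → choose R (7).
From R: Q=6, N=13, K=21, V=22 → choose Q (6).
From Q: N=7, K=15, V=16 → choose N (7).
From N: K=8, V=23 → choose K (8).
From K: V=31 → choose V (31).
NN route O → R → Q → N → K → V → O costs 88.
Optimal: O → R → Q → V → K → N → O costs 79 (by enumerating all 60 distinct tours).
Excess = 88 − 79 = 9.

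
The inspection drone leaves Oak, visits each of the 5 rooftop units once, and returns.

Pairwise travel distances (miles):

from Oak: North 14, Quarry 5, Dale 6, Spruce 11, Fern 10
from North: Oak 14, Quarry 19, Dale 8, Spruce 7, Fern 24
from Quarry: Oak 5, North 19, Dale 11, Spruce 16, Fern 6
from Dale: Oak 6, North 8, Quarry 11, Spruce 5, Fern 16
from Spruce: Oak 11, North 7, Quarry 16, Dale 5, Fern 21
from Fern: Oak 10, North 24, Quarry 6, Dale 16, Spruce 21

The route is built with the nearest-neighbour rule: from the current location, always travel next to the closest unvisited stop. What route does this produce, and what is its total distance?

At Oak the remaining stops are Quarry 5, Dale 6, Fern 10, Spruce 11, North 14; go to Quarry.
At Quarry the remaining stops are Fern 6, Dale 11, Spruce 16, North 19; go to Fern.
At Fern the remaining stops are Dale 16, Spruce 21, North 24; go to Dale.
At Dale the remaining stops are Spruce 5, North 8; go to Spruce.
At Spruce the remaining stops are North 7; go to North.
Return North→Oak: 14.
Total = 5 + 6 + 16 + 5 + 7 + 14 = 53.

53 miles along Oak → Quarry → Fern → Dale → Spruce → North → Oak.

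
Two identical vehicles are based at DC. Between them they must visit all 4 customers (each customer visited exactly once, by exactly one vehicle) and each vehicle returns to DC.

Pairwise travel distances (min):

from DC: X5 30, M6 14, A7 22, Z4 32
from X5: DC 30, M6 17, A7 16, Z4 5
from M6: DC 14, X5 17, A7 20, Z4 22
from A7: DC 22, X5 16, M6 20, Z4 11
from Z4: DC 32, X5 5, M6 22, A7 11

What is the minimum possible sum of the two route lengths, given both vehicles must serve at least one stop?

Try each way of splitting the stops between the two vehicles (each non-empty) and, for each split, find the best tour for each vehicle:
  {X5} + {M6, A7, Z4}: 60 + 69 = 129
  {M6} + {X5, A7, Z4}: 28 + 68 = 96
  {X5, M6} + {A7, Z4}: 61 + 65 = 126
  {A7} + {X5, M6, Z4}: 44 + 68 = 112
  {X5, A7} + {M6, Z4}: 68 + 68 = 136
  {M6, A7} + {X5, Z4}: 56 + 67 = 123
  … (7 splits in total)
Best: vehicle 1 DC → M6 → DC = 28; vehicle 2 DC → X5 → Z4 → A7 → DC = 68; combined 96.

Minimum combined distance: 96 min.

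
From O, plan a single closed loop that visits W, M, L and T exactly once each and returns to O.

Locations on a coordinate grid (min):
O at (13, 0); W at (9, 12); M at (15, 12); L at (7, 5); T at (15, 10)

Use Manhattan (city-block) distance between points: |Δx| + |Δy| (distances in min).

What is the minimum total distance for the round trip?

With 4 stops there are 4!/2 = 12 distinct round trips (a route and its reverse cost the same).
O → W → M → L → T → O: 16+6+15+13+12 = 62
O → W → M → T → L → O: 16+6+2+13+11 = 48
O → W → L → M → T → O: 16+9+15+2+12 = 54
O → W → L → T → M → O: 16+9+13+2+14 = 54
O → W → T → M → L → O: 16+8+2+15+11 = 52
O → W → T → L → M → O: 16+8+13+15+14 = 66
O → M → W → L → T → O: 14+6+9+13+12 = 54
O → M → W → T → L → O: 14+6+8+13+11 = 52
O → M → L → W → T → O: 14+15+9+8+12 = 58
O → M → T → W → L → O: 14+2+8+9+11 = 44
O → L → W → M → T → O: 11+9+6+2+12 = 40
O → L → M → W → T → O: 11+15+6+8+12 = 52
The minimum is 40.
One optimal route: O → L → W → M → T → O (or its reverse).

40 min — the shortest possible round trip.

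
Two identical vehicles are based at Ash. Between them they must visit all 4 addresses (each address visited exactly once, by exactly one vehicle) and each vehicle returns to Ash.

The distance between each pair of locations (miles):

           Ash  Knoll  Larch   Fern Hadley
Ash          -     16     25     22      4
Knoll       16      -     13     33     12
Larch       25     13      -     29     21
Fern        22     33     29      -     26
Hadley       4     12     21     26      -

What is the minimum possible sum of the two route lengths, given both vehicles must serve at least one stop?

88 miles — the smallest possible combined total.

Try each way of splitting the stops between the two vehicles (each non-empty) and, for each split, find the best tour for each vehicle:
  {Knoll} + {Larch, Fern, Hadley}: 32 + 76 = 108
  {Larch} + {Knoll, Fern, Hadley}: 50 + 71 = 121
  {Knoll, Larch} + {Fern, Hadley}: 54 + 52 = 106
  {Fern} + {Knoll, Larch, Hadley}: 44 + 54 = 98
  {Knoll, Fern} + {Larch, Hadley}: 71 + 50 = 121
  {Larch, Fern} + {Knoll, Hadley}: 76 + 32 = 108
  … (7 splits in total)
  {Knoll, Larch, Fern} + {Hadley}: 80 + 8 = 88  ← best
Best: vehicle 1 Ash → Knoll → Larch → Fern → Ash = 80; vehicle 2 Ash → Hadley → Ash = 8; combined 88.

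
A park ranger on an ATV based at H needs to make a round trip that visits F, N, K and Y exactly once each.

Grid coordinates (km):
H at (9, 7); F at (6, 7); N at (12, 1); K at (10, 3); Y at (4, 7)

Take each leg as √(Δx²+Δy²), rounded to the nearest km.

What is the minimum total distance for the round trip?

With 4 stops there are 4!/2 = 12 distinct round trips (a route and its reverse cost the same).
H-F-N-K-Y-H: 3+8+3+7+5 = 26
H-F-N-Y-K-H: 3+8+10+7+4 = 32
H-F-K-N-Y-H: 3+6+3+10+5 = 27
H-F-K-Y-N-H: 3+6+7+10+7 = 33
H-F-Y-N-K-H: 3+2+10+3+4 = 22
H-F-Y-K-N-H: 3+2+7+3+7 = 22
H-N-F-K-Y-H: 7+8+6+7+5 = 33
H-N-F-Y-K-H: 7+8+2+7+4 = 28
H-N-K-F-Y-H: 7+3+6+2+5 = 23
H-N-Y-F-K-H: 7+10+2+6+4 = 29
H-K-F-N-Y-H: 4+6+8+10+5 = 33
H-K-N-F-Y-H: 4+3+8+2+5 = 22
The minimum is 22.
One optimal route: H → F → Y → N → K → H (or its reverse).

Minimum total distance: 22 km.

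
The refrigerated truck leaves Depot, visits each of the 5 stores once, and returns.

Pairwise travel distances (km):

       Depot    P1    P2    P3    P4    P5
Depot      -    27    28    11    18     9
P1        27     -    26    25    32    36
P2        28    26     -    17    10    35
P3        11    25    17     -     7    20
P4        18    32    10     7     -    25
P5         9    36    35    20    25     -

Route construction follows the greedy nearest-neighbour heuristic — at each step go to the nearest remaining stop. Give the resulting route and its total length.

At Depot the remaining stops are P5 9, P3 11, P4 18, P1 27, P2 28; go to P5.
At P5 the remaining stops are P3 20, P4 25, P2 35, P1 36; go to P3.
At P3 the remaining stops are P4 7, P2 17, P1 25; go to P4.
At P4 the remaining stops are P2 10, P1 32; go to P2.
At P2 the remaining stops are P1 26; go to P1.
Return P1→Depot: 27.
Total = 9 + 20 + 7 + 10 + 26 + 27 = 99.

99 km along Depot → P5 → P3 → P4 → P2 → P1 → Depot.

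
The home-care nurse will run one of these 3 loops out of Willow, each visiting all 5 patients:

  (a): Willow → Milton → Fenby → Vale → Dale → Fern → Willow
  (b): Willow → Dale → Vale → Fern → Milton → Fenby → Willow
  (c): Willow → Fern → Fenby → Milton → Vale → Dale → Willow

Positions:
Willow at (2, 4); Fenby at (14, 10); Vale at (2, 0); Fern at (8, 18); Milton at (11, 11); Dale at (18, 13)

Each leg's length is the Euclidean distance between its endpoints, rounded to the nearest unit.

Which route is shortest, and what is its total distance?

(a): 11 + 3 + 16 + 21 + 11 + 15 = 77
(b): 18 + 21 + 19 + 8 + 3 + 13 = 82
(c): 15 + 10 + 3 + 14 + 21 + 18 = 81

Shortest is (a), total 77.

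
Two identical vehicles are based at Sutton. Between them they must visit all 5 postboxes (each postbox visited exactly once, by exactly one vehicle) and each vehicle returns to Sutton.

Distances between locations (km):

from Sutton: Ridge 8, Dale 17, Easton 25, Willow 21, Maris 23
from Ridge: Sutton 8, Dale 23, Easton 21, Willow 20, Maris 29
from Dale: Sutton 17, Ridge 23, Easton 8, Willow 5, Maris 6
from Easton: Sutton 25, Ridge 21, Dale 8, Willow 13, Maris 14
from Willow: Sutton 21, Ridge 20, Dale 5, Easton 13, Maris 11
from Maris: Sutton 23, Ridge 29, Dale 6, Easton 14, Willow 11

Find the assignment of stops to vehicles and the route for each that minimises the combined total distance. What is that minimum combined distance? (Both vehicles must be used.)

Check every non-empty split of the stops between the two vehicles; for each half take its own optimal tour:
  {Ridge} + {Dale, Easton, Willow, Maris}: 16 + 71 = 87
  {Dale} + {Ridge, Easton, Willow, Maris}: 34 + 75 = 109
  {Ridge, Dale} + {Easton, Willow, Maris}: 48 + 71 = 119
  {Easton} + {Ridge, Dale, Willow, Maris}: 50 + 62 = 112
  {Ridge, Easton} + {Dale, Willow, Maris}: 54 + 55 = 109
  {Dale, Easton} + {Ridge, Willow, Maris}: 50 + 62 = 112
  … (15 splits in total)
Best: vehicle 1 Sutton → Ridge → Sutton = 16; vehicle 2 Sutton → Dale → Easton → Maris → Willow → Sutton = 71; combined 87.

Minimum combined distance: 87 km.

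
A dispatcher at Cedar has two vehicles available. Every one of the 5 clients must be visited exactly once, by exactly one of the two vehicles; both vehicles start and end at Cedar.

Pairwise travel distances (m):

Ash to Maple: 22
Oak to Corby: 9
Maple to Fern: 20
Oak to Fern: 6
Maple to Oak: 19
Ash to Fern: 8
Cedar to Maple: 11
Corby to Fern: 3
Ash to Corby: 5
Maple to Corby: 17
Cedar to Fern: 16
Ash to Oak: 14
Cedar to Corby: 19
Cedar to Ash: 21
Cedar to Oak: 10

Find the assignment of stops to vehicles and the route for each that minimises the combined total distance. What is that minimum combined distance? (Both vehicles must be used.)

There are 2^4 − 1 = 15 ways to divide the 5 stops into two non-empty groups. For each, the best each vehicle can do is its own shortest tour through its group:
  {Ash} + {Maple, Oak, Corby, Fern}: 42 + 47 = 89
  {Maple} + {Ash, Oak, Corby, Fern}: 22 + 45 = 67
  {Ash, Maple} + {Oak, Corby, Fern}: 54 + 38 = 92
  {Oak} + {Ash, Maple, Corby, Fern}: 20 + 57 = 77
  {Ash, Oak} + {Maple, Corby, Fern}: 45 + 47 = 92
  {Maple, Oak} + {Ash, Corby, Fern}: 40 + 45 = 85
  … (15 splits in total)
Best: vehicle 1 Cedar → Maple → Cedar = 22; vehicle 2 Cedar → Ash → Corby → Fern → Oak → Cedar = 45; combined 67.

Minimum combined distance: 67 m.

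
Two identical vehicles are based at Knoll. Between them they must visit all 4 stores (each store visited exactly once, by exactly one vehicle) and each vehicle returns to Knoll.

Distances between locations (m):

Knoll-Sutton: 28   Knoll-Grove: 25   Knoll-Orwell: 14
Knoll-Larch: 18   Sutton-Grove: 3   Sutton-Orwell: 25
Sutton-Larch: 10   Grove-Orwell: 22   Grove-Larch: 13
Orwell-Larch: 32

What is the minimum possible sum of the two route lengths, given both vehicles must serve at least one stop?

There are 2^3 − 1 = 7 ways to divide the 4 stops into two non-empty groups. For each, the best each vehicle can do is its own shortest tour through its group:
  {Sutton} + {Grove, Orwell, Larch}: 56 + 67 = 123
  {Grove} + {Sutton, Orwell, Larch}: 50 + 67 = 117
  {Sutton, Grove} + {Orwell, Larch}: 56 + 64 = 120
  {Orwell} + {Sutton, Grove, Larch}: 28 + 56 = 84
  {Sutton, Orwell} + {Grove, Larch}: 67 + 56 = 123
  {Grove, Orwell} + {Sutton, Larch}: 61 + 56 = 117
  … (7 splits in total)
Best: vehicle 1 Knoll → Orwell → Knoll = 28; vehicle 2 Knoll → Grove → Sutton → Larch → Knoll = 56; combined 84.

84 m — the smallest possible combined total.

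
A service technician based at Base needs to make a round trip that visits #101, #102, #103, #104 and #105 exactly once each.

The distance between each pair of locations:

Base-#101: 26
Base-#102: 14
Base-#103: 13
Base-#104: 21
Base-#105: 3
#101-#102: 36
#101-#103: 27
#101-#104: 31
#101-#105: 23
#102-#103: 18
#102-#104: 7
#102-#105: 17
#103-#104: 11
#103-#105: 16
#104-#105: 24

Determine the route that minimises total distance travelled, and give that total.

With 5 stops there are 5!/2 = 60 distinct round trips (a route and its reverse cost the same).
Base - #101 - #102 - #103 - #104 - #105 - Base: 26+36+18+11+24+3 = 118
Base - #101 - #102 - #103 - #105 - #104 - Base: 26+36+18+16+24+21 = 141
Base - #101 - #102 - #104 - #103 - #105 - Base: 26+36+7+11+16+3 = 99
Base - #101 - #102 - #104 - #105 - #103 - Base: 26+36+7+24+16+13 = 122
Base - #101 - #102 - #105 - #103 - #104 - Base: 26+36+17+16+11+21 = 127
Base - #101 - #102 - #105 - #104 - #103 - Base: 26+36+17+24+11+13 = 127
Base - #101 - #103 - #102 - #104 - #105 - Base: 26+27+18+7+24+3 = 105
Base - #101 - #103 - #102 - #105 - #104 - Base: 26+27+18+17+24+21 = 133
Base - #101 - #103 - #104 - #102 - #105 - Base: 26+27+11+7+17+3 = 91
Base - #101 - #103 - #104 - #105 - #102 - Base: 26+27+11+24+17+14 = 119
Base - #101 - #103 - #105 - #102 - #104 - Base: 26+27+16+17+7+21 = 114
Base - #101 - #103 - #105 - #104 - #102 - Base: 26+27+16+24+7+14 = 114
Base - #101 - #104 - #102 - #103 - #105 - Base: 26+31+7+18+16+3 = 101
Base - #101 - #104 - #102 - #105 - #103 - Base: 26+31+7+17+16+13 = 110
… (46 more)
Base - #102 - #104 - #103 - #101 - #105 - Base: 14+7+11+27+23+3 = 85  ← best
The minimum is 85.
One optimal route: Base → #102 → #104 → #103 → #101 → #105 → Base (or its reverse).

85 — the shortest possible round trip.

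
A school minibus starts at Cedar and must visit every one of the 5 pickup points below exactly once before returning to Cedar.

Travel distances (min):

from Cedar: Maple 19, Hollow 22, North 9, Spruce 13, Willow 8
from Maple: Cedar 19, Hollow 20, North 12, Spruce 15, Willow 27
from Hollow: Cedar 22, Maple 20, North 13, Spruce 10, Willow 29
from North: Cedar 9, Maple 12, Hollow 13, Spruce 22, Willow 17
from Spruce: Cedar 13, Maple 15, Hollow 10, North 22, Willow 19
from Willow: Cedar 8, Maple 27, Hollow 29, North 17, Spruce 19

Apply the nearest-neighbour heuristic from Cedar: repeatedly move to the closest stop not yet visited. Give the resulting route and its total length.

Nearest-neighbour total = 84 min; route Cedar → Willow → North → Maple → Spruce → Hollow → Cedar.

Cedar → [Willow:8 / North:9 / Spruce:13 / Maple:19 / Hollow:22] → Willow (8)
Willow → [North:17 / Spruce:19 / Maple:27 / Hollow:29] → North (17)
North → [Maple:12 / Hollow:13 / Spruce:22] → Maple (12)
Maple → [Spruce:15 / Hollow:20] → Spruce (15)
Spruce → [Hollow:10] → Hollow (10)
Return Hollow→Cedar: 22.
Total = 8 + 17 + 12 + 15 + 10 + 22 = 84.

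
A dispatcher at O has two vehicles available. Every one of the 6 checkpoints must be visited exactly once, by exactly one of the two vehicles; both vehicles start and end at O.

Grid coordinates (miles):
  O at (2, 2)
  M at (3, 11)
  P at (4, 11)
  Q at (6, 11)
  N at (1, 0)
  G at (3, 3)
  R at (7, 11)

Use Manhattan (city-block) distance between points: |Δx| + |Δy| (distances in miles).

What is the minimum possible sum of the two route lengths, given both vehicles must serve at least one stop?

Try each way of splitting the stops between the two vehicles (each non-empty) and, for each split, find the best tour for each vehicle:
  {M} + {P, Q, N, G, R}: 20 + 34 = 54
  {P} + {M, Q, N, G, R}: 22 + 34 = 56
  {M, P} + {Q, N, G, R}: 22 + 34 = 56
  {Q} + {M, P, N, G, R}: 26 + 34 = 60
  {M, Q} + {P, N, G, R}: 26 + 34 = 60
  {P, Q} + {M, N, G, R}: 26 + 34 = 60
  … (31 splits in total)
  {N} + {M, P, Q, G, R}: 6 + 28 = 34  ← best
Best: vehicle 1 O → N → O = 6; vehicle 2 O → M → P → Q → R → G → O = 28; combined 34.

34 miles — the smallest possible combined total.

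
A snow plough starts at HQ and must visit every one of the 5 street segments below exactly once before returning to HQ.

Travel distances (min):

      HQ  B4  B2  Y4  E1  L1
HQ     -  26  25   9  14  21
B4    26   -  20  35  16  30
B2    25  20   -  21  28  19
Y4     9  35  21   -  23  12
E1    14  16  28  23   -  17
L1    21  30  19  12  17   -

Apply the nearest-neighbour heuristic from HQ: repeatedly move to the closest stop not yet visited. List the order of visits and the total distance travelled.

At HQ the remaining stops are Y4 9, E1 14, L1 21, B2 25, B4 26; go to Y4.
At Y4 the remaining stops are L1 12, B2 21, E1 23, B4 35; go to L1.
At L1 the remaining stops are E1 17, B2 19, B4 30; go to E1.
At E1 the remaining stops are B4 16, B2 28; go to B4.
At B4 the remaining stops are B2 20; go to B2.
Return B2→HQ: 25.
Total = 9 + 12 + 17 + 16 + 20 + 25 = 99.

99 min along HQ → Y4 → L1 → E1 → B4 → B2 → HQ.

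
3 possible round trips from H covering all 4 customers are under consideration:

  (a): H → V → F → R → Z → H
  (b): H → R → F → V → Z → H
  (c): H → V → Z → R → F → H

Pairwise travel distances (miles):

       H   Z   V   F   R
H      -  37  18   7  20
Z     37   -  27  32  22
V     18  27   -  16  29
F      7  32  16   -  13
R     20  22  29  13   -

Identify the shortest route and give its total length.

(a): 18 + 16 + 13 + 22 + 37 = 106
(b): 20 + 13 + 16 + 27 + 37 = 113
(c): 18 + 27 + 22 + 13 + 7 = 87

Shortest is (c), total 87 miles.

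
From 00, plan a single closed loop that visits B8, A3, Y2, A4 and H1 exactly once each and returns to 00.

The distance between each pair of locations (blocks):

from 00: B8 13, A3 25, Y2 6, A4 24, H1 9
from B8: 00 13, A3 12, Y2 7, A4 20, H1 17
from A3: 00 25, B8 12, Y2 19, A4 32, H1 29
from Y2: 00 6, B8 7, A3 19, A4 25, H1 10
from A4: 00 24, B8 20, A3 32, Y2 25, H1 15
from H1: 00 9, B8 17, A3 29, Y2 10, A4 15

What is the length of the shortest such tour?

Minimum total distance: 81 blocks.

There are 60 distinct closed tours to check (reversals are equivalent).
00 → B8 → A3 → Y2 → A4 → H1 → 00: 13+12+19+25+15+9 = 93
00 → B8 → A3 → Y2 → H1 → A4 → 00: 13+12+19+10+15+24 = 93
00 → B8 → A3 → A4 → Y2 → H1 → 00: 13+12+32+25+10+9 = 101
00 → B8 → A3 → A4 → H1 → Y2 → 00: 13+12+32+15+10+6 = 88
00 → B8 → A3 → H1 → Y2 → A4 → 00: 13+12+29+10+25+24 = 113
00 → B8 → A3 → H1 → A4 → Y2 → 00: 13+12+29+15+25+6 = 100
00 → B8 → Y2 → A3 → A4 → H1 → 00: 13+7+19+32+15+9 = 95
00 → B8 → Y2 → A3 → H1 → A4 → 00: 13+7+19+29+15+24 = 107
00 → B8 → Y2 → A4 → A3 → H1 → 00: 13+7+25+32+29+9 = 115
00 → B8 → Y2 → A4 → H1 → A3 → 00: 13+7+25+15+29+25 = 114
00 → B8 → Y2 → H1 → A3 → A4 → 00: 13+7+10+29+32+24 = 115
00 → B8 → Y2 → H1 → A4 → A3 → 00: 13+7+10+15+32+25 = 102
00 → B8 → A4 → A3 → Y2 → H1 → 00: 13+20+32+19+10+9 = 103
00 → B8 → A4 → A3 → H1 → Y2 → 00: 13+20+32+29+10+6 = 110
… (46 more)
00 → Y2 → B8 → A3 → A4 → H1 → 00: 6+7+12+32+15+9 = 81  ← best
The minimum is 81.
One optimal route: 00 → Y2 → B8 → A3 → A4 → H1 → 00 (or its reverse).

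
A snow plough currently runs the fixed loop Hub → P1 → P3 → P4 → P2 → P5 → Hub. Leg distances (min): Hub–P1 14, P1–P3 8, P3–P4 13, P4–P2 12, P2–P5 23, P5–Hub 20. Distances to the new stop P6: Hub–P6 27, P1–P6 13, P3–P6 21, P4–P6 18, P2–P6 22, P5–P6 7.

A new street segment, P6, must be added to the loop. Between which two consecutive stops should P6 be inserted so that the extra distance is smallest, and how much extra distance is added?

Insertion cost between consecutive stops i–j is d(i,P6) + d(P6,j) − d(i,j):
  between Hub and P1: 27 + 13 − 14 = 26
  between P1 and P3: 13 + 21 − 8 = 26
  between P3 and P4: 21 + 18 − 13 = 26
  between P4 and P2: 18 + 22 − 12 = 28
  between P2 and P5: 22 + 7 − 23 = 6
  between P5 and Hub: 7 + 27 − 20 = 14
Cheapest insertion is between P2 and P5, adding 6.
New total = 90 + 6 = 96.

Minimum extra distance: 6 min, inserting P6 between P2 and P5.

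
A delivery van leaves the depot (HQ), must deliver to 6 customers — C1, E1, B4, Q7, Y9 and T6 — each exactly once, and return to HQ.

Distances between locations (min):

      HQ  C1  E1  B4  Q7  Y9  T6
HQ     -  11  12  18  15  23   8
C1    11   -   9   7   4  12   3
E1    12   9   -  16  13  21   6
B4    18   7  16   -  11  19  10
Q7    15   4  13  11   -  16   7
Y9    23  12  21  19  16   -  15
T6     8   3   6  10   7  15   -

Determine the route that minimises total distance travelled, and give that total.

HQ→C1→E1→B4→Q7→Y9→T6→HQ: 11+9+16+11+16+15+8 = 86
HQ→C1→E1→B4→Q7→T6→Y9→HQ: 11+9+16+11+7+15+23 = 92
HQ→C1→E1→B4→Y9→Q7→T6→HQ: 11+9+16+19+16+7+8 = 86
HQ→C1→E1→B4→Y9→T6→Q7→HQ: 11+9+16+19+15+7+15 = 92
HQ→C1→E1→B4→T6→Q7→Y9→HQ: 11+9+16+10+7+16+23 = 92
HQ→C1→E1→B4→T6→Y9→Q7→HQ: 11+9+16+10+15+16+15 = 92
HQ→C1→E1→Q7→B4→Y9→T6→HQ: 11+9+13+11+19+15+8 = 86
HQ→C1→E1→Q7→B4→T6→Y9→HQ: 11+9+13+11+10+15+23 = 92
… (352 more)
HQ→C1→B4→Q7→Y9→T6→E1→HQ: 11+7+11+16+15+6+12 = 78  ← best
The minimum is 78.
One optimal route: HQ → C1 → B4 → Q7 → Y9 → T6 → E1 → HQ (or its reverse).

78 min — the shortest possible round trip.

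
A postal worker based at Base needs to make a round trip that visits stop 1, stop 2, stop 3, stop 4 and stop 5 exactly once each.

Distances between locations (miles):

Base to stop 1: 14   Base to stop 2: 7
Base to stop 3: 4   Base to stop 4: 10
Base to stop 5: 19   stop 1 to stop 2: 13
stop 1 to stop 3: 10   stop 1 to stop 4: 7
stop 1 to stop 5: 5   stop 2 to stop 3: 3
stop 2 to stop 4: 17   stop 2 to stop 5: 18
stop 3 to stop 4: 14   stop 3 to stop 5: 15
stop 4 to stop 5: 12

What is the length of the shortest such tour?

Base-stop 1-stop 2-stop 3-stop 4-stop 5-Base: 14+13+3+14+12+19 = 75
Base-stop 1-stop 2-stop 3-stop 5-stop 4-Base: 14+13+3+15+12+10 = 67
Base-stop 1-stop 2-stop 4-stop 3-stop 5-Base: 14+13+17+14+15+19 = 92
Base-stop 1-stop 2-stop 4-stop 5-stop 3-Base: 14+13+17+12+15+4 = 75
Base-stop 1-stop 2-stop 5-stop 3-stop 4-Base: 14+13+18+15+14+10 = 84
Base-stop 1-stop 2-stop 5-stop 4-stop 3-Base: 14+13+18+12+14+4 = 75
Base-stop 1-stop 3-stop 2-stop 4-stop 5-Base: 14+10+3+17+12+19 = 75
Base-stop 1-stop 3-stop 2-stop 5-stop 4-Base: 14+10+3+18+12+10 = 67
Base-stop 1-stop 3-stop 4-stop 2-stop 5-Base: 14+10+14+17+18+19 = 92
Base-stop 1-stop 3-stop 4-stop 5-stop 2-Base: 14+10+14+12+18+7 = 75
Base-stop 1-stop 3-stop 5-stop 2-stop 4-Base: 14+10+15+18+17+10 = 84
Base-stop 1-stop 3-stop 5-stop 4-stop 2-Base: 14+10+15+12+17+7 = 75
Base-stop 1-stop 4-stop 2-stop 3-stop 5-Base: 14+7+17+3+15+19 = 75
Base-stop 1-stop 4-stop 2-stop 5-stop 3-Base: 14+7+17+18+15+4 = 75
… (46 more)
Base-stop 2-stop 3-stop 1-stop 5-stop 4-Base: 7+3+10+5+12+10 = 47  ← best
The minimum is 47.
One optimal route: Base → stop 2 → stop 3 → stop 1 → stop 5 → stop 4 → Base (or its reverse).

Minimum total distance: 47 miles.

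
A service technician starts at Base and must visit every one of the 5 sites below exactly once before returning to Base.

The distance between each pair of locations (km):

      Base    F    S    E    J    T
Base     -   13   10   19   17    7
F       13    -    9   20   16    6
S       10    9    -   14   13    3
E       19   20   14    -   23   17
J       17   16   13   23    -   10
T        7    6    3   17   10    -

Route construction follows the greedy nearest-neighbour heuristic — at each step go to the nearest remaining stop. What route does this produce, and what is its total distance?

77 km along Base → T → S → F → J → E → Base.

Base → [T:7 / S:10 / F:13 / J:17 / E:19] → T (7)
T → [S:3 / F:6 / J:10 / E:17] → S (3)
S → [F:9 / J:13 / E:14] → F (9)
F → [J:16 / E:20] → J (16)
J → [E:23] → E (23)
Return E→Base: 19.
Total = 7 + 3 + 9 + 16 + 23 + 19 = 77.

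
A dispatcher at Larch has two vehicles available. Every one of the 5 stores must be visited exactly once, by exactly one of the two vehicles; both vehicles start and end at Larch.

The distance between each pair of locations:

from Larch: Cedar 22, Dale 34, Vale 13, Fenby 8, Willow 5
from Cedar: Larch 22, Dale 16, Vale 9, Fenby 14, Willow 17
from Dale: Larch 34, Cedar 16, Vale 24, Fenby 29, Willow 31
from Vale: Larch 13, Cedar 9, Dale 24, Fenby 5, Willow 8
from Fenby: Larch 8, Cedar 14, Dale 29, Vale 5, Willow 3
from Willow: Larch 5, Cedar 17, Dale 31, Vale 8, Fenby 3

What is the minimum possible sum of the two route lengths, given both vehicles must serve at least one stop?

82 — the smallest possible combined total.

There are 2^4 − 1 = 15 ways to divide the 5 stops into two non-empty groups. For each, the best each vehicle can do is its own shortest tour through its group:
  {Cedar} + {Dale, Vale, Fenby, Willow}: 44 + 71 = 115
  {Dale} + {Cedar, Vale, Fenby, Willow}: 68 + 44 = 112
  {Cedar, Dale} + {Vale, Fenby, Willow}: 72 + 26 = 98
  {Vale} + {Cedar, Dale, Fenby, Willow}: 26 + 72 = 98
  {Cedar, Vale} + {Dale, Fenby, Willow}: 44 + 71 = 115
  {Dale, Vale} + {Cedar, Fenby, Willow}: 71 + 44 = 115
  … (15 splits in total)
  {Cedar, Dale, Vale, Fenby} + {Willow}: 72 + 10 = 82  ← best
Best: vehicle 1 Larch → Dale → Cedar → Vale → Fenby → Larch = 72; vehicle 2 Larch → Willow → Larch = 10; combined 82.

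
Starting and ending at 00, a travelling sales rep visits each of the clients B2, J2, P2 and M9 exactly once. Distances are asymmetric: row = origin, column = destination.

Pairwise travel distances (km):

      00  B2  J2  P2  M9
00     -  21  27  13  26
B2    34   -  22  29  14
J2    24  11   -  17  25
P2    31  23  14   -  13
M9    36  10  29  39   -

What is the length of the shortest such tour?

00-B2-J2-P2-M9-00: 21+22+17+13+36 = 109
00-B2-J2-M9-P2-00: 21+22+25+39+31 = 138
00-B2-P2-J2-M9-00: 21+29+14+25+36 = 125
00-B2-P2-M9-J2-00: 21+29+13+29+24 = 116
00-B2-M9-J2-P2-00: 21+14+29+17+31 = 112
00-B2-M9-P2-J2-00: 21+14+39+14+24 = 112
00-J2-B2-P2-M9-00: 27+11+29+13+36 = 116
00-J2-B2-M9-P2-00: 27+11+14+39+31 = 122
00-J2-P2-B2-M9-00: 27+17+23+14+36 = 117
00-J2-P2-M9-B2-00: 27+17+13+10+34 = 101
00-J2-M9-B2-P2-00: 27+25+10+29+31 = 122
00-J2-M9-P2-B2-00: 27+25+39+23+34 = 148
00-P2-B2-J2-M9-00: 13+23+22+25+36 = 119
00-P2-B2-M9-J2-00: 13+23+14+29+24 = 103
… (10 more)
00-P2-M9-B2-J2-00: 13+13+10+22+24 = 82  ← best
The minimum is 82.
One optimal route: 00 → P2 → M9 → B2 → J2 → 00.

Shortest round trip = 82 km.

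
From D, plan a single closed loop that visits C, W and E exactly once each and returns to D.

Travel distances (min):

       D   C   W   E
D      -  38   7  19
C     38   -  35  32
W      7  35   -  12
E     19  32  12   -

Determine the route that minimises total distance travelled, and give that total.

There are 3 distinct closed tours to check (reversals are equivalent).
D → C → W → E → D: 38+35+12+19 = 104
D → C → E → W → D: 38+32+12+7 = 89
D → W → C → E → D: 7+35+32+19 = 93
The minimum is 89.
One optimal route: D → C → E → W → D (or its reverse).

Shortest round trip = 89 min.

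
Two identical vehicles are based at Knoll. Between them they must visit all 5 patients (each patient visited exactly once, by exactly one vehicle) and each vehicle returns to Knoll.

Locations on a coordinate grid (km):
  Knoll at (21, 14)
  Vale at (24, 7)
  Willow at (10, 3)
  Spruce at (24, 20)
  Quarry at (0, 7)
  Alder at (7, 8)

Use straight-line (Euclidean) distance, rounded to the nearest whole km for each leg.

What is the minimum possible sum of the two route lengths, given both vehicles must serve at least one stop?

Minimum combined distance: 70 km.

Try each way of splitting the stops between the two vehicles (each non-empty) and, for each split, find the best tour for each vehicle:
  {Vale} + {Willow, Spruce, Quarry, Alder}: 16 + 62 = 78
  {Willow} + {Vale, Spruce, Quarry, Alder}: 32 + 66 = 98
  {Vale, Willow} + {Spruce, Quarry, Alder}: 39 + 56 = 95
  {Spruce} + {Vale, Willow, Quarry, Alder}: 14 + 56 = 70
  {Vale, Spruce} + {Willow, Quarry, Alder}: 28 + 49 = 77
  {Willow, Spruce} + {Vale, Quarry, Alder}: 45 + 54 = 99
  … (15 splits in total)
Best: vehicle 1 Knoll → Spruce → Knoll = 14; vehicle 2 Knoll → Vale → Willow → Quarry → Alder → Knoll = 56; combined 70.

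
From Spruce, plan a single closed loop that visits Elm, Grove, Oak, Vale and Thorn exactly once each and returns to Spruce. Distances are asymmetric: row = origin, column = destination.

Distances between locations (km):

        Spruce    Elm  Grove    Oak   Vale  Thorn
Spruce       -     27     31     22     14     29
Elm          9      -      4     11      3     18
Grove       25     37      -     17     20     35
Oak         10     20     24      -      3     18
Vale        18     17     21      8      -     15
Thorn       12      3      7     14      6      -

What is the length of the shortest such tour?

Spruce → Elm → Grove → Oak → Vale → Thorn → Spruce: 27+4+17+3+15+12 = 78
Spruce → Elm → Grove → Oak → Thorn → Vale → Spruce: 27+4+17+18+6+18 = 90
Spruce → Elm → Grove → Vale → Oak → Thorn → Spruce: 27+4+20+8+18+12 = 89
Spruce → Elm → Grove → Vale → Thorn → Oak → Spruce: 27+4+20+15+14+10 = 90
Spruce → Elm → Grove → Thorn → Oak → Vale → Spruce: 27+4+35+14+3+18 = 101
Spruce → Elm → Grove → Thorn → Vale → Oak → Spruce: 27+4+35+6+8+10 = 90
Spruce → Elm → Oak → Grove → Vale → Thorn → Spruce: 27+11+24+20+15+12 = 109
Spruce → Elm → Oak → Grove → Thorn → Vale → Spruce: 27+11+24+35+6+18 = 121
Spruce → Elm → Oak → Vale → Grove → Thorn → Spruce: 27+11+3+21+35+12 = 109
Spruce → Elm → Oak → Vale → Thorn → Grove → Spruce: 27+11+3+15+7+25 = 88
Spruce → Elm → Oak → Thorn → Grove → Vale → Spruce: 27+11+18+7+20+18 = 101
Spruce → Elm → Oak → Thorn → Vale → Grove → Spruce: 27+11+18+6+21+25 = 108
Spruce → Elm → Vale → Grove → Oak → Thorn → Spruce: 27+3+21+17+18+12 = 98
Spruce → Elm → Vale → Grove → Thorn → Oak → Spruce: 27+3+21+35+14+10 = 110
… (106 more)
Spruce → Vale → Thorn → Elm → Grove → Oak → Spruce: 14+15+3+4+17+10 = 63  ← best
The minimum is 63.
One optimal route: Spruce → Vale → Thorn → Elm → Grove → Oak → Spruce.

Minimum total distance: 63 km.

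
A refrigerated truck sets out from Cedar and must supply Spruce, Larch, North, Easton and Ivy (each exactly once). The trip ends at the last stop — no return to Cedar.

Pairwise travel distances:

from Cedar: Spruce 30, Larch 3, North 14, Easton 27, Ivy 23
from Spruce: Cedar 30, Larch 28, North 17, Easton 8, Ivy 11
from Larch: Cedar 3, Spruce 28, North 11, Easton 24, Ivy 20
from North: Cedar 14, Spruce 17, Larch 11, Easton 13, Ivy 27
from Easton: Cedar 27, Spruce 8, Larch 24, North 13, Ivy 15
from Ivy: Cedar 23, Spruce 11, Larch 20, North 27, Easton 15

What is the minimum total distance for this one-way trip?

There are 5! = 120 possible orderings.
Cedar - Spruce - Larch - North - Easton - Ivy: 30+28+11+13+15 = 97
Cedar - Spruce - Larch - North - Ivy - Easton: 30+28+11+27+15 = 111
Cedar - Spruce - Larch - Easton - North - Ivy: 30+28+24+13+27 = 122
Cedar - Spruce - Larch - Easton - Ivy - North: 30+28+24+15+27 = 124
Cedar - Spruce - Larch - Ivy - North - Easton: 30+28+20+27+13 = 118
Cedar - Spruce - Larch - Ivy - Easton - North: 30+28+20+15+13 = 106
Cedar - Spruce - North - Larch - Easton - Ivy: 30+17+11+24+15 = 97
Cedar - Spruce - North - Larch - Ivy - Easton: 30+17+11+20+15 = 93
Cedar - Spruce - North - Easton - Larch - Ivy: 30+17+13+24+20 = 104
Cedar - Spruce - North - Easton - Ivy - Larch: 30+17+13+15+20 = 95
Cedar - Spruce - North - Ivy - Larch - Easton: 30+17+27+20+24 = 118
Cedar - Spruce - North - Ivy - Easton - Larch: 30+17+27+15+24 = 113
Cedar - Spruce - Easton - Larch - North - Ivy: 30+8+24+11+27 = 100
Cedar - Spruce - Easton - Larch - Ivy - North: 30+8+24+20+27 = 109
… (106 more)
Cedar - Larch - North - Easton - Spruce - Ivy: 3+11+13+8+11 = 46  ← best
The minimum is 46.
One shortest path: Cedar → Larch → North → Easton → Spruce → Ivy.

46 — the minimum one-way total.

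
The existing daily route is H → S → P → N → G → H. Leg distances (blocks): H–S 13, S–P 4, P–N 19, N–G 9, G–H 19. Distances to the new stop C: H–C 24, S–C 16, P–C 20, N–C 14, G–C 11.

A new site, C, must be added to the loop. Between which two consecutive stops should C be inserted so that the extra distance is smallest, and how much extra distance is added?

Insertion cost between consecutive stops i–j is d(i,C) + d(C,j) − d(i,j):
  between H and S: 24 + 16 − 13 = 27
  between S and P: 16 + 20 − 4 = 32
  between P and N: 20 + 14 − 19 = 15
  between N and G: 14 + 11 − 9 = 16
  between G and H: 11 + 24 − 19 = 16
Cheapest insertion is between P and N, adding 15.
New total = 64 + 15 = 79.

Minimum extra distance: 15 blocks, inserting C between P and N.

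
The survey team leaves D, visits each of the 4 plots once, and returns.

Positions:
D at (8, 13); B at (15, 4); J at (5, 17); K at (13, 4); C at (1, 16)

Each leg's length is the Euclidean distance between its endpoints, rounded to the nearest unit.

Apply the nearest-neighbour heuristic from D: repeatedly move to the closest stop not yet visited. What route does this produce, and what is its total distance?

Total distance 39 via the nearest-neighbour route D → J → C → K → B → D.

D → [J:5 / C:8 / K:10 / B:11] → J (5)
J → [C:4 / K:15 / B:16] → C (4)
C → [K:17 / B:18] → K (17)
K → [B:2] → B (2)
Return B→D: 11.
Total = 5 + 4 + 17 + 2 + 11 = 39.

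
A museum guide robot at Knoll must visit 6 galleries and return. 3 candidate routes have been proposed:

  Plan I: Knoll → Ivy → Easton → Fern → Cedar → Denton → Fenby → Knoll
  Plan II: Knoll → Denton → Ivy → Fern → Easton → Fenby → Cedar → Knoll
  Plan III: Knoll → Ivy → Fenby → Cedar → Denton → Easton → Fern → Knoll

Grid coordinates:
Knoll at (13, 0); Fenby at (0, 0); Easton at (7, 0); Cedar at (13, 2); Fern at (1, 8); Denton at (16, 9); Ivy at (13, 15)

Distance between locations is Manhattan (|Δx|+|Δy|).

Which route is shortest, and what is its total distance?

Plan I: 15 + 21 + 14 + 18 + 10 + 25 + 13 = 116
Plan II: 12 + 9 + 19 + 14 + 7 + 15 + 2 = 78
Plan III: 15 + 28 + 15 + 10 + 18 + 14 + 20 = 120

78 — Plan II is the shortest.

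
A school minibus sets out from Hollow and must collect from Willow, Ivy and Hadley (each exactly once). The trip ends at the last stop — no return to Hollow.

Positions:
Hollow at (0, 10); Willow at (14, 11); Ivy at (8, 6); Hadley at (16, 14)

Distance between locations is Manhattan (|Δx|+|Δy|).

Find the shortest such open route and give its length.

There are 3! = 6 possible orderings.
Hollow→Willow→Ivy→Hadley: 15+11+16 = 42
Hollow→Willow→Hadley→Ivy: 15+5+16 = 36
Hollow→Ivy→Willow→Hadley: 12+11+5 = 28
Hollow→Ivy→Hadley→Willow: 12+16+5 = 33
Hollow→Hadley→Willow→Ivy: 20+5+11 = 36
Hollow→Hadley→Ivy→Willow: 20+16+11 = 47
The minimum is 28.
One shortest path: Hollow → Ivy → Willow → Hadley.

28 — the minimum one-way total.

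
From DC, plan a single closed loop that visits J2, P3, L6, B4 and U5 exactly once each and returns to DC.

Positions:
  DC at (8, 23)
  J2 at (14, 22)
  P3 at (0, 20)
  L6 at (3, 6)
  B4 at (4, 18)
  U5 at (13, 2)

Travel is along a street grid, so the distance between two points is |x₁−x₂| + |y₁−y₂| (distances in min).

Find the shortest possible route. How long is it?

Minimum total distance: 72 min.

There are 60 distinct closed tours to check (reversals are equivalent).
DC→J2→P3→L6→B4→U5→DC: 7+16+17+13+25+26 = 104
DC→J2→P3→L6→U5→B4→DC: 7+16+17+14+25+9 = 88
DC→J2→P3→B4→L6→U5→DC: 7+16+6+13+14+26 = 82
DC→J2→P3→B4→U5→L6→DC: 7+16+6+25+14+22 = 90
DC→J2→P3→U5→L6→B4→DC: 7+16+31+14+13+9 = 90
DC→J2→P3→U5→B4→L6→DC: 7+16+31+25+13+22 = 114
DC→J2→L6→P3→B4→U5→DC: 7+27+17+6+25+26 = 108
DC→J2→L6→P3→U5→B4→DC: 7+27+17+31+25+9 = 116
DC→J2→L6→B4→P3→U5→DC: 7+27+13+6+31+26 = 110
DC→J2→L6→B4→U5→P3→DC: 7+27+13+25+31+11 = 114
DC→J2→L6→U5→P3→B4→DC: 7+27+14+31+6+9 = 94
DC→J2→L6→U5→B4→P3→DC: 7+27+14+25+6+11 = 90
DC→J2→B4→P3→L6→U5→DC: 7+14+6+17+14+26 = 84
DC→J2→B4→P3→U5→L6→DC: 7+14+6+31+14+22 = 94
… (46 more)
DC→J2→U5→L6→B4→P3→DC: 7+21+14+13+6+11 = 72  ← best
The minimum is 72.
One optimal route: DC → J2 → U5 → L6 → B4 → P3 → DC (or its reverse).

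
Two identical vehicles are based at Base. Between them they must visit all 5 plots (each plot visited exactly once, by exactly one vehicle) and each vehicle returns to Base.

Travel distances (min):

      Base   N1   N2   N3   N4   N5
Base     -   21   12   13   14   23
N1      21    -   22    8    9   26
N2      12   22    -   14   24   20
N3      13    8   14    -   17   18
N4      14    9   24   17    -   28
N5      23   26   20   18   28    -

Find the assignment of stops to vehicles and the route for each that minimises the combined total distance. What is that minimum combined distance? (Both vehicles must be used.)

Minimum combined distance: 96 min.

Try each way of splitting the stops between the two vehicles (each non-empty) and, for each split, find the best tour for each vehicle:
  {N1} + {N2, N3, N4, N5}: 42 + 81 = 123
  {N2} + {N1, N3, N4, N5}: 24 + 72 = 96
  {N1, N2} + {N3, N4, N5}: 55 + 72 = 127
  {N3} + {N1, N2, N4, N5}: 26 + 81 = 107
  {N1, N3} + {N2, N4, N5}: 42 + 74 = 116
  {N2, N3} + {N1, N4, N5}: 39 + 72 = 111
  … (15 splits in total)
Best: vehicle 1 Base → N2 → Base = 24; vehicle 2 Base → N4 → N1 → N3 → N5 → Base = 72; combined 96.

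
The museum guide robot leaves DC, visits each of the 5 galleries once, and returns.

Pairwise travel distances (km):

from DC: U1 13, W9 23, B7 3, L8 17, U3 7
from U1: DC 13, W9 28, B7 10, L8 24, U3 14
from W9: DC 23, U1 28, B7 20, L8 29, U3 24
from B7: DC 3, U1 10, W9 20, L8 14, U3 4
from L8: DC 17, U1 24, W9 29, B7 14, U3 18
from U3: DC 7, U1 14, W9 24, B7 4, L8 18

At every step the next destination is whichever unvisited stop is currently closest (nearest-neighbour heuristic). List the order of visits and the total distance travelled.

DC → [B7:3 / U3:7 / U1:13 / L8:17 / W9:23] → B7 (3)
B7 → [U3:4 / U1:10 / L8:14 / W9:20] → U3 (4)
U3 → [U1:14 / L8:18 / W9:24] → U1 (14)
U1 → [L8:24 / W9:28] → L8 (24)
L8 → [W9:29] → W9 (29)
Return W9→DC: 23.
Total = 3 + 4 + 14 + 24 + 29 + 23 = 97.

Nearest-neighbour total = 97 km; route DC → B7 → U3 → U1 → L8 → W9 → DC.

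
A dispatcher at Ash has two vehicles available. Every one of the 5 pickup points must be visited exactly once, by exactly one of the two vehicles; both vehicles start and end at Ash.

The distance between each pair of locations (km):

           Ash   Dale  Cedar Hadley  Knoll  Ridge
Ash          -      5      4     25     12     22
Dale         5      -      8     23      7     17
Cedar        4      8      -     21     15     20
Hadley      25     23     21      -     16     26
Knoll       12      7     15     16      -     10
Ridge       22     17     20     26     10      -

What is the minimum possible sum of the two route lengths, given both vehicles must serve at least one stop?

Try each way of splitting the stops between the two vehicles (each non-empty) and, for each split, find the best tour for each vehicle:
  {Dale} + {Cedar, Hadley, Knoll, Ridge}: 10 + 73 = 83
  {Cedar} + {Dale, Hadley, Knoll, Ridge}: 8 + 73 = 81
  {Dale, Cedar} + {Hadley, Knoll, Ridge}: 17 + 73 = 90
  {Hadley} + {Dale, Cedar, Knoll, Ridge}: 50 + 46 = 96
  {Dale, Hadley} + {Cedar, Knoll, Ridge}: 53 + 46 = 99
  {Cedar, Hadley} + {Dale, Knoll, Ridge}: 50 + 44 = 94
  … (15 splits in total)
Best: vehicle 1 Ash → Cedar → Ash = 8; vehicle 2 Ash → Dale → Knoll → Ridge → Hadley → Ash = 73; combined 81.

Minimum combined distance: 81 km.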